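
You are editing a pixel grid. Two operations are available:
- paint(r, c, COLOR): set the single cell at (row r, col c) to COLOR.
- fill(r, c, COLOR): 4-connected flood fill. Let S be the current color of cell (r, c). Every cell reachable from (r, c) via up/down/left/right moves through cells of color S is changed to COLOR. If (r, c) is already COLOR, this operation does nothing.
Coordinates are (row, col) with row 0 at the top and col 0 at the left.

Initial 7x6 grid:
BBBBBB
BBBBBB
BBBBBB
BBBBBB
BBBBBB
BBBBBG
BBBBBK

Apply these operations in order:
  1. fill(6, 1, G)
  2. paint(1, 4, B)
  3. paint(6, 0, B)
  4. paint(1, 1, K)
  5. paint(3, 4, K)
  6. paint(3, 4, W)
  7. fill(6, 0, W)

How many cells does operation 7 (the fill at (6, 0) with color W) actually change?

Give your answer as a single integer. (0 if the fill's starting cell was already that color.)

After op 1 fill(6,1,G) [40 cells changed]:
GGGGGG
GGGGGG
GGGGGG
GGGGGG
GGGGGG
GGGGGG
GGGGGK
After op 2 paint(1,4,B):
GGGGGG
GGGGBG
GGGGGG
GGGGGG
GGGGGG
GGGGGG
GGGGGK
After op 3 paint(6,0,B):
GGGGGG
GGGGBG
GGGGGG
GGGGGG
GGGGGG
GGGGGG
BGGGGK
After op 4 paint(1,1,K):
GGGGGG
GKGGBG
GGGGGG
GGGGGG
GGGGGG
GGGGGG
BGGGGK
After op 5 paint(3,4,K):
GGGGGG
GKGGBG
GGGGGG
GGGGKG
GGGGGG
GGGGGG
BGGGGK
After op 6 paint(3,4,W):
GGGGGG
GKGGBG
GGGGGG
GGGGWG
GGGGGG
GGGGGG
BGGGGK
After op 7 fill(6,0,W) [1 cells changed]:
GGGGGG
GKGGBG
GGGGGG
GGGGWG
GGGGGG
GGGGGG
WGGGGK

Answer: 1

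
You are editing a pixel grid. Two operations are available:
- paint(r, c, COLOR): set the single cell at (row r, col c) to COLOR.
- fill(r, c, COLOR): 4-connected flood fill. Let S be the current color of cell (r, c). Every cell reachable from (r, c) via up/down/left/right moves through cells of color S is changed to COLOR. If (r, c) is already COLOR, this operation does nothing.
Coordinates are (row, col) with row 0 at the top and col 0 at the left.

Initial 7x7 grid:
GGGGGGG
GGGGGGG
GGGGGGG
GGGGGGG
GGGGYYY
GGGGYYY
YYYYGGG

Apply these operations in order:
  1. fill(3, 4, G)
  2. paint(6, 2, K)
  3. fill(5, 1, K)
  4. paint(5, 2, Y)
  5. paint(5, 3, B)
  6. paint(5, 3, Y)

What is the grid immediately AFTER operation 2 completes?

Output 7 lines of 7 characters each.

After op 1 fill(3,4,G) [0 cells changed]:
GGGGGGG
GGGGGGG
GGGGGGG
GGGGGGG
GGGGYYY
GGGGYYY
YYYYGGG
After op 2 paint(6,2,K):
GGGGGGG
GGGGGGG
GGGGGGG
GGGGGGG
GGGGYYY
GGGGYYY
YYKYGGG

Answer: GGGGGGG
GGGGGGG
GGGGGGG
GGGGGGG
GGGGYYY
GGGGYYY
YYKYGGG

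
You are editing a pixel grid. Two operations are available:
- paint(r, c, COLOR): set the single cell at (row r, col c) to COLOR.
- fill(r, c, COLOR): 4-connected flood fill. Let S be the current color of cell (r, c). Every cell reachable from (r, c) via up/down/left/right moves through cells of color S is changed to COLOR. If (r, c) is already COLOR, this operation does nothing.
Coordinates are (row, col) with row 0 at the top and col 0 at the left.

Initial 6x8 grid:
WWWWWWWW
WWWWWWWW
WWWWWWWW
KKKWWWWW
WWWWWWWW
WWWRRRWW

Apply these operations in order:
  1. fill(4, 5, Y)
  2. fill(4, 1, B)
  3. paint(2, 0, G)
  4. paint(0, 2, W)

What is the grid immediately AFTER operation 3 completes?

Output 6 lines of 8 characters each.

After op 1 fill(4,5,Y) [42 cells changed]:
YYYYYYYY
YYYYYYYY
YYYYYYYY
KKKYYYYY
YYYYYYYY
YYYRRRYY
After op 2 fill(4,1,B) [42 cells changed]:
BBBBBBBB
BBBBBBBB
BBBBBBBB
KKKBBBBB
BBBBBBBB
BBBRRRBB
After op 3 paint(2,0,G):
BBBBBBBB
BBBBBBBB
GBBBBBBB
KKKBBBBB
BBBBBBBB
BBBRRRBB

Answer: BBBBBBBB
BBBBBBBB
GBBBBBBB
KKKBBBBB
BBBBBBBB
BBBRRRBB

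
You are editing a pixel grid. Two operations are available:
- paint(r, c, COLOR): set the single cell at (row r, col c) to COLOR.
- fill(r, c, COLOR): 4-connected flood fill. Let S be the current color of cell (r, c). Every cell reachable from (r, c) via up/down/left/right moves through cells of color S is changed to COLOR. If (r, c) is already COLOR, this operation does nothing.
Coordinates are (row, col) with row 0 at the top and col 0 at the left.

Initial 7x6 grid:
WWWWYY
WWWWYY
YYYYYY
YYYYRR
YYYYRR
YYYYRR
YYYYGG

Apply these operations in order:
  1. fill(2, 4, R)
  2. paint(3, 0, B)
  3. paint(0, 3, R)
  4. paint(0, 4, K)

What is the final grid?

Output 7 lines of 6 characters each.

Answer: WWWRKR
WWWWRR
RRRRRR
BRRRRR
RRRRRR
RRRRRR
RRRRGG

Derivation:
After op 1 fill(2,4,R) [26 cells changed]:
WWWWRR
WWWWRR
RRRRRR
RRRRRR
RRRRRR
RRRRRR
RRRRGG
After op 2 paint(3,0,B):
WWWWRR
WWWWRR
RRRRRR
BRRRRR
RRRRRR
RRRRRR
RRRRGG
After op 3 paint(0,3,R):
WWWRRR
WWWWRR
RRRRRR
BRRRRR
RRRRRR
RRRRRR
RRRRGG
After op 4 paint(0,4,K):
WWWRKR
WWWWRR
RRRRRR
BRRRRR
RRRRRR
RRRRRR
RRRRGG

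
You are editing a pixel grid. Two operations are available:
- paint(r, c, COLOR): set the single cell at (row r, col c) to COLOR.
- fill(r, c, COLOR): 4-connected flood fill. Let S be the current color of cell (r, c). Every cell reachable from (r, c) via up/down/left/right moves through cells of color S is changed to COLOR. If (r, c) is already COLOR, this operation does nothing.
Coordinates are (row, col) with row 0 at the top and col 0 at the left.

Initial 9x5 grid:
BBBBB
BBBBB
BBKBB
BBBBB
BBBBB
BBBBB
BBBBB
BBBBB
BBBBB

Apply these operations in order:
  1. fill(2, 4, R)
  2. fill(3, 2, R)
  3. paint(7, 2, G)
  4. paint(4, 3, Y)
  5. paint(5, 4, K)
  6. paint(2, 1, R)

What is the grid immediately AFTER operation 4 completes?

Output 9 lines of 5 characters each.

After op 1 fill(2,4,R) [44 cells changed]:
RRRRR
RRRRR
RRKRR
RRRRR
RRRRR
RRRRR
RRRRR
RRRRR
RRRRR
After op 2 fill(3,2,R) [0 cells changed]:
RRRRR
RRRRR
RRKRR
RRRRR
RRRRR
RRRRR
RRRRR
RRRRR
RRRRR
After op 3 paint(7,2,G):
RRRRR
RRRRR
RRKRR
RRRRR
RRRRR
RRRRR
RRRRR
RRGRR
RRRRR
After op 4 paint(4,3,Y):
RRRRR
RRRRR
RRKRR
RRRRR
RRRYR
RRRRR
RRRRR
RRGRR
RRRRR

Answer: RRRRR
RRRRR
RRKRR
RRRRR
RRRYR
RRRRR
RRRRR
RRGRR
RRRRR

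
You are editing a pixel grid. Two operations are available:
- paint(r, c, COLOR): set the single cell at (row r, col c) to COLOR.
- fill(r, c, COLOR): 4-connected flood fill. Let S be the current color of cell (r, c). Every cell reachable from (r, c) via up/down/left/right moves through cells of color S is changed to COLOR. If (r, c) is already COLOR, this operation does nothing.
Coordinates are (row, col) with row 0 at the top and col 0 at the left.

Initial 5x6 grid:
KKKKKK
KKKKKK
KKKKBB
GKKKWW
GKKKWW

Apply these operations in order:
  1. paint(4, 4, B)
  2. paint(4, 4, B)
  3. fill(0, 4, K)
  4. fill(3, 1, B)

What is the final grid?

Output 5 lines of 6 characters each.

Answer: BBBBBB
BBBBBB
BBBBBB
GBBBWW
GBBBBW

Derivation:
After op 1 paint(4,4,B):
KKKKKK
KKKKKK
KKKKBB
GKKKWW
GKKKBW
After op 2 paint(4,4,B):
KKKKKK
KKKKKK
KKKKBB
GKKKWW
GKKKBW
After op 3 fill(0,4,K) [0 cells changed]:
KKKKKK
KKKKKK
KKKKBB
GKKKWW
GKKKBW
After op 4 fill(3,1,B) [22 cells changed]:
BBBBBB
BBBBBB
BBBBBB
GBBBWW
GBBBBW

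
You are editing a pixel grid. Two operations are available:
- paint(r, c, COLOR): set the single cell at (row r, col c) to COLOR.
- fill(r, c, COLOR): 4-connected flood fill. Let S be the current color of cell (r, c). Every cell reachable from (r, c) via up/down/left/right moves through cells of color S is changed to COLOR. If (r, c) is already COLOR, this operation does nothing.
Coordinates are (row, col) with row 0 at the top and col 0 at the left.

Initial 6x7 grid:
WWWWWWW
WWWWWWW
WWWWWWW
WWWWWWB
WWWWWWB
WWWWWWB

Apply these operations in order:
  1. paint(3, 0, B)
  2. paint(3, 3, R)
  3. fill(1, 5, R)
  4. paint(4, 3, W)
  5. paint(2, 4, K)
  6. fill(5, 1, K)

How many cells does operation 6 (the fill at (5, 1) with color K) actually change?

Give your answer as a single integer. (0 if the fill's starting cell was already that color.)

Answer: 36

Derivation:
After op 1 paint(3,0,B):
WWWWWWW
WWWWWWW
WWWWWWW
BWWWWWB
WWWWWWB
WWWWWWB
After op 2 paint(3,3,R):
WWWWWWW
WWWWWWW
WWWWWWW
BWWRWWB
WWWWWWB
WWWWWWB
After op 3 fill(1,5,R) [37 cells changed]:
RRRRRRR
RRRRRRR
RRRRRRR
BRRRRRB
RRRRRRB
RRRRRRB
After op 4 paint(4,3,W):
RRRRRRR
RRRRRRR
RRRRRRR
BRRRRRB
RRRWRRB
RRRRRRB
After op 5 paint(2,4,K):
RRRRRRR
RRRRRRR
RRRRKRR
BRRRRRB
RRRWRRB
RRRRRRB
After op 6 fill(5,1,K) [36 cells changed]:
KKKKKKK
KKKKKKK
KKKKKKK
BKKKKKB
KKKWKKB
KKKKKKB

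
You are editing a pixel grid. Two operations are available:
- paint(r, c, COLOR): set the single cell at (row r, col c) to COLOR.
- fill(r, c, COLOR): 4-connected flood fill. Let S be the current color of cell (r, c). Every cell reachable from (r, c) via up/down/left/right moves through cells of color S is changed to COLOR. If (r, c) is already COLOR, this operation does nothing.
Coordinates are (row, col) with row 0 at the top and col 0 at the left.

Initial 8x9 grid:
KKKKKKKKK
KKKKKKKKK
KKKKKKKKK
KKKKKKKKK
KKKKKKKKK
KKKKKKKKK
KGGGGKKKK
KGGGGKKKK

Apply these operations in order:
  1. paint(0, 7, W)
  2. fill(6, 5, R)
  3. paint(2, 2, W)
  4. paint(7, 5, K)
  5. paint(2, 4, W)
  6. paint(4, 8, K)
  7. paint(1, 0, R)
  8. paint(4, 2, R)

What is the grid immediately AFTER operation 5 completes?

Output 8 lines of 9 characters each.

After op 1 paint(0,7,W):
KKKKKKKWK
KKKKKKKKK
KKKKKKKKK
KKKKKKKKK
KKKKKKKKK
KKKKKKKKK
KGGGGKKKK
KGGGGKKKK
After op 2 fill(6,5,R) [63 cells changed]:
RRRRRRRWR
RRRRRRRRR
RRRRRRRRR
RRRRRRRRR
RRRRRRRRR
RRRRRRRRR
RGGGGRRRR
RGGGGRRRR
After op 3 paint(2,2,W):
RRRRRRRWR
RRRRRRRRR
RRWRRRRRR
RRRRRRRRR
RRRRRRRRR
RRRRRRRRR
RGGGGRRRR
RGGGGRRRR
After op 4 paint(7,5,K):
RRRRRRRWR
RRRRRRRRR
RRWRRRRRR
RRRRRRRRR
RRRRRRRRR
RRRRRRRRR
RGGGGRRRR
RGGGGKRRR
After op 5 paint(2,4,W):
RRRRRRRWR
RRRRRRRRR
RRWRWRRRR
RRRRRRRRR
RRRRRRRRR
RRRRRRRRR
RGGGGRRRR
RGGGGKRRR

Answer: RRRRRRRWR
RRRRRRRRR
RRWRWRRRR
RRRRRRRRR
RRRRRRRRR
RRRRRRRRR
RGGGGRRRR
RGGGGKRRR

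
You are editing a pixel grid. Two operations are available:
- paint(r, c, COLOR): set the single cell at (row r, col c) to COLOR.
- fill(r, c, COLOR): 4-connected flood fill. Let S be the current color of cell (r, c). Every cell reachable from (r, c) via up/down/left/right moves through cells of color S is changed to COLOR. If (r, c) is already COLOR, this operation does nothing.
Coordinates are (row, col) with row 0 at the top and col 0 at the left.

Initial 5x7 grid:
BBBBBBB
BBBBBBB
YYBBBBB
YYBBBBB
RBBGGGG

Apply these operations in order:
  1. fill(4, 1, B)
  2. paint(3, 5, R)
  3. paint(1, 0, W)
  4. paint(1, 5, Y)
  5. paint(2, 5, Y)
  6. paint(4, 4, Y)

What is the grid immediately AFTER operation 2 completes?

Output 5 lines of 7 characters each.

Answer: BBBBBBB
BBBBBBB
YYBBBBB
YYBBBRB
RBBGGGG

Derivation:
After op 1 fill(4,1,B) [0 cells changed]:
BBBBBBB
BBBBBBB
YYBBBBB
YYBBBBB
RBBGGGG
After op 2 paint(3,5,R):
BBBBBBB
BBBBBBB
YYBBBBB
YYBBBRB
RBBGGGG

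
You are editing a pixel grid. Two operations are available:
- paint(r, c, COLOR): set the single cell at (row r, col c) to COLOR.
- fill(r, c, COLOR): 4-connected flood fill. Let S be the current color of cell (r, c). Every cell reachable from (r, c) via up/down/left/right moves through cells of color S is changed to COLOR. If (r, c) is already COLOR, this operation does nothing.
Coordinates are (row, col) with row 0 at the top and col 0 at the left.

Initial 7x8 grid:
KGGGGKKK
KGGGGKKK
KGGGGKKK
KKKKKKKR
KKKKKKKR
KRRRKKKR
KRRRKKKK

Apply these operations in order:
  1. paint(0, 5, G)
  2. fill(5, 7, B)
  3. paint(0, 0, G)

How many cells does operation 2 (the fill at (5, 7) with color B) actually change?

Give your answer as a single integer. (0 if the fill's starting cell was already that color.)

Answer: 3

Derivation:
After op 1 paint(0,5,G):
KGGGGGKK
KGGGGKKK
KGGGGKKK
KKKKKKKR
KKKKKKKR
KRRRKKKR
KRRRKKKK
After op 2 fill(5,7,B) [3 cells changed]:
KGGGGGKK
KGGGGKKK
KGGGGKKK
KKKKKKKB
KKKKKKKB
KRRRKKKB
KRRRKKKK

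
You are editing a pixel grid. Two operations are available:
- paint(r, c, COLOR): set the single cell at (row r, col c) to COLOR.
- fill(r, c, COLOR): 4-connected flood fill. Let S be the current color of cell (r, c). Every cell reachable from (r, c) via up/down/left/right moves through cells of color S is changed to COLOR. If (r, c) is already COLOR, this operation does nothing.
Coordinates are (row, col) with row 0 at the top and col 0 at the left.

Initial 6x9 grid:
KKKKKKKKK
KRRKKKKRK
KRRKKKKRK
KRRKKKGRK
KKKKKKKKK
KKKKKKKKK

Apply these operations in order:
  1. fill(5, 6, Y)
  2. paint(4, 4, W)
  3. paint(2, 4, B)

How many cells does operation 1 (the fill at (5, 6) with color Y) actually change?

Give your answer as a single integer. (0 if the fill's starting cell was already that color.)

After op 1 fill(5,6,Y) [44 cells changed]:
YYYYYYYYY
YRRYYYYRY
YRRYYYYRY
YRRYYYGRY
YYYYYYYYY
YYYYYYYYY

Answer: 44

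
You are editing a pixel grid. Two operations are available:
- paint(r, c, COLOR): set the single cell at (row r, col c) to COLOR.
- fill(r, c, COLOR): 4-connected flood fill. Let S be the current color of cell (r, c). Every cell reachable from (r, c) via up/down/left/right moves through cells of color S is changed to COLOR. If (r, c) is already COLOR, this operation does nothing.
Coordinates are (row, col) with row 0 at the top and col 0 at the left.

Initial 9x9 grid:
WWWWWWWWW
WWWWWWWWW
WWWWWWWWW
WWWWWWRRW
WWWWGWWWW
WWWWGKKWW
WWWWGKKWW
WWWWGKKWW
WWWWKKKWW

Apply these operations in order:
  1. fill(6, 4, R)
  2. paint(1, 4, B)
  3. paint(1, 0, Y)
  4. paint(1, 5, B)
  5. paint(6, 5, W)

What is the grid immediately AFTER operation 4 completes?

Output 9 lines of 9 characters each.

After op 1 fill(6,4,R) [4 cells changed]:
WWWWWWWWW
WWWWWWWWW
WWWWWWWWW
WWWWWWRRW
WWWWRWWWW
WWWWRKKWW
WWWWRKKWW
WWWWRKKWW
WWWWKKKWW
After op 2 paint(1,4,B):
WWWWWWWWW
WWWWBWWWW
WWWWWWWWW
WWWWWWRRW
WWWWRWWWW
WWWWRKKWW
WWWWRKKWW
WWWWRKKWW
WWWWKKKWW
After op 3 paint(1,0,Y):
WWWWWWWWW
YWWWBWWWW
WWWWWWWWW
WWWWWWRRW
WWWWRWWWW
WWWWRKKWW
WWWWRKKWW
WWWWRKKWW
WWWWKKKWW
After op 4 paint(1,5,B):
WWWWWWWWW
YWWWBBWWW
WWWWWWWWW
WWWWWWRRW
WWWWRWWWW
WWWWRKKWW
WWWWRKKWW
WWWWRKKWW
WWWWKKKWW

Answer: WWWWWWWWW
YWWWBBWWW
WWWWWWWWW
WWWWWWRRW
WWWWRWWWW
WWWWRKKWW
WWWWRKKWW
WWWWRKKWW
WWWWKKKWW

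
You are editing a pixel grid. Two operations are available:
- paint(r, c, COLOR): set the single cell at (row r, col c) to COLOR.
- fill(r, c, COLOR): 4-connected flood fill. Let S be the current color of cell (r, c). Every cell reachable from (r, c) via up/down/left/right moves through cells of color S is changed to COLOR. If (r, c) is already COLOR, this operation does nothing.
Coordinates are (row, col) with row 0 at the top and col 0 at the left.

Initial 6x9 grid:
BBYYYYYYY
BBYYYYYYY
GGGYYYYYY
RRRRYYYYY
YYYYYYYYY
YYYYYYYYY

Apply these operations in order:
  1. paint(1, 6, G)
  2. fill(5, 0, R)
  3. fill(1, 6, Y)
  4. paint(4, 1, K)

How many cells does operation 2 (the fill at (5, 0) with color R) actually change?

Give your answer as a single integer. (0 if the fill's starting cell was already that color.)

Answer: 42

Derivation:
After op 1 paint(1,6,G):
BBYYYYYYY
BBYYYYGYY
GGGYYYYYY
RRRRYYYYY
YYYYYYYYY
YYYYYYYYY
After op 2 fill(5,0,R) [42 cells changed]:
BBRRRRRRR
BBRRRRGRR
GGGRRRRRR
RRRRRRRRR
RRRRRRRRR
RRRRRRRRR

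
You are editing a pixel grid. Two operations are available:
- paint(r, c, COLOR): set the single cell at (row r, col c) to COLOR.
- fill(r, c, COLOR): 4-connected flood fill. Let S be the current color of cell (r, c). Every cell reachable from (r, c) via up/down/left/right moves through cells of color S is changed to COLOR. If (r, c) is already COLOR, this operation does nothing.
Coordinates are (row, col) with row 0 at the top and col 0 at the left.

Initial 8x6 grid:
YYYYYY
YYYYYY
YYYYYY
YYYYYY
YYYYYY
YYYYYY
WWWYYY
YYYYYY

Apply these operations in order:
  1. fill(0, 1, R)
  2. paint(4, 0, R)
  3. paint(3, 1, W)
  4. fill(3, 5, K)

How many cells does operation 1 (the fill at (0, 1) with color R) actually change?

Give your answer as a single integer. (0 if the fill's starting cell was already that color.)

Answer: 45

Derivation:
After op 1 fill(0,1,R) [45 cells changed]:
RRRRRR
RRRRRR
RRRRRR
RRRRRR
RRRRRR
RRRRRR
WWWRRR
RRRRRR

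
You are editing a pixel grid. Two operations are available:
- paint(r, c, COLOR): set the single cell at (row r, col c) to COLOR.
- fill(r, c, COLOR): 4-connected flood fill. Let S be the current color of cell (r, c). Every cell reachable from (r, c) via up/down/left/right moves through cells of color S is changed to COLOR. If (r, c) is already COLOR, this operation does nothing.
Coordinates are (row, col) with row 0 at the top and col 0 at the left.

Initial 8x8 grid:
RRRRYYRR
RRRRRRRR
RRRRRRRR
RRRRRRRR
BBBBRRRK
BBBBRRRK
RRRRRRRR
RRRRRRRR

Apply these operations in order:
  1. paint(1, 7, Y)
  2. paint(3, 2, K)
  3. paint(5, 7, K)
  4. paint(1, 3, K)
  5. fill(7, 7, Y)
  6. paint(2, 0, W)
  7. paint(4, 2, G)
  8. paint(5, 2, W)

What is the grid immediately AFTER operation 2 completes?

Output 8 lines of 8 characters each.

After op 1 paint(1,7,Y):
RRRRYYRR
RRRRRRRY
RRRRRRRR
RRRRRRRR
BBBBRRRK
BBBBRRRK
RRRRRRRR
RRRRRRRR
After op 2 paint(3,2,K):
RRRRYYRR
RRRRRRRY
RRRRRRRR
RRKRRRRR
BBBBRRRK
BBBBRRRK
RRRRRRRR
RRRRRRRR

Answer: RRRRYYRR
RRRRRRRY
RRRRRRRR
RRKRRRRR
BBBBRRRK
BBBBRRRK
RRRRRRRR
RRRRRRRR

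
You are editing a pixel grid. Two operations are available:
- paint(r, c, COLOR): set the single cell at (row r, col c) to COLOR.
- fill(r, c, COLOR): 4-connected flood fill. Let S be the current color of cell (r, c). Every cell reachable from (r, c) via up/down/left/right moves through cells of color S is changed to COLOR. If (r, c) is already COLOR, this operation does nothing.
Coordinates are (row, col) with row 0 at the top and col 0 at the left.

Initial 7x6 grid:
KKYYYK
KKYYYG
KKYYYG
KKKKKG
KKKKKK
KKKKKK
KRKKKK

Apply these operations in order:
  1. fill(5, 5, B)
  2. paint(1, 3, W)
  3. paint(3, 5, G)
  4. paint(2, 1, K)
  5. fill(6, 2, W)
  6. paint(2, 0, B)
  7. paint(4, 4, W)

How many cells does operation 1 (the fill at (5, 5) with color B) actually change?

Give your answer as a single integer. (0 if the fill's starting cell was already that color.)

Answer: 28

Derivation:
After op 1 fill(5,5,B) [28 cells changed]:
BBYYYK
BBYYYG
BBYYYG
BBBBBG
BBBBBB
BBBBBB
BRBBBB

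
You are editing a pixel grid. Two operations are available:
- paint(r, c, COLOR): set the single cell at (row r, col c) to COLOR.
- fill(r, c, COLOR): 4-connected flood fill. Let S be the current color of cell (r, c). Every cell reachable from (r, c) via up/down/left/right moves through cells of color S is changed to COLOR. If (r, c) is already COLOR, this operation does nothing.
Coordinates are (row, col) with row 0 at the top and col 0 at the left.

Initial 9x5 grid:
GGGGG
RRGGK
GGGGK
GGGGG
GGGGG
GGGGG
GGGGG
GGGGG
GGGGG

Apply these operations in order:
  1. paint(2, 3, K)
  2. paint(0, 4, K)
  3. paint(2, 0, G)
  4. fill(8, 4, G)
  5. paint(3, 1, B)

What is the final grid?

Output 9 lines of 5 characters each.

After op 1 paint(2,3,K):
GGGGG
RRGGK
GGGKK
GGGGG
GGGGG
GGGGG
GGGGG
GGGGG
GGGGG
After op 2 paint(0,4,K):
GGGGK
RRGGK
GGGKK
GGGGG
GGGGG
GGGGG
GGGGG
GGGGG
GGGGG
After op 3 paint(2,0,G):
GGGGK
RRGGK
GGGKK
GGGGG
GGGGG
GGGGG
GGGGG
GGGGG
GGGGG
After op 4 fill(8,4,G) [0 cells changed]:
GGGGK
RRGGK
GGGKK
GGGGG
GGGGG
GGGGG
GGGGG
GGGGG
GGGGG
After op 5 paint(3,1,B):
GGGGK
RRGGK
GGGKK
GBGGG
GGGGG
GGGGG
GGGGG
GGGGG
GGGGG

Answer: GGGGK
RRGGK
GGGKK
GBGGG
GGGGG
GGGGG
GGGGG
GGGGG
GGGGG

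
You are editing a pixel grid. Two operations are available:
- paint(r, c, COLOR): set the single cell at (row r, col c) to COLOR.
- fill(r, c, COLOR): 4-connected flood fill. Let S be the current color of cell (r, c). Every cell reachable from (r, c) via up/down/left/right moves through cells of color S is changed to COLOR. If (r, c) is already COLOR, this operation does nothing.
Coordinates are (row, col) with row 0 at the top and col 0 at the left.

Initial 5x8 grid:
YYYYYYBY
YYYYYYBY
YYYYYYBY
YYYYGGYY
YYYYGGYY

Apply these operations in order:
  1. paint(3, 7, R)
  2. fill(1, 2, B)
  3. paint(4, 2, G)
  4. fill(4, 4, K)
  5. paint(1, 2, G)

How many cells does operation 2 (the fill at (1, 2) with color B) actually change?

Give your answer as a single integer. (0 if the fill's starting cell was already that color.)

After op 1 paint(3,7,R):
YYYYYYBY
YYYYYYBY
YYYYYYBY
YYYYGGYR
YYYYGGYY
After op 2 fill(1,2,B) [26 cells changed]:
BBBBBBBY
BBBBBBBY
BBBBBBBY
BBBBGGYR
BBBBGGYY

Answer: 26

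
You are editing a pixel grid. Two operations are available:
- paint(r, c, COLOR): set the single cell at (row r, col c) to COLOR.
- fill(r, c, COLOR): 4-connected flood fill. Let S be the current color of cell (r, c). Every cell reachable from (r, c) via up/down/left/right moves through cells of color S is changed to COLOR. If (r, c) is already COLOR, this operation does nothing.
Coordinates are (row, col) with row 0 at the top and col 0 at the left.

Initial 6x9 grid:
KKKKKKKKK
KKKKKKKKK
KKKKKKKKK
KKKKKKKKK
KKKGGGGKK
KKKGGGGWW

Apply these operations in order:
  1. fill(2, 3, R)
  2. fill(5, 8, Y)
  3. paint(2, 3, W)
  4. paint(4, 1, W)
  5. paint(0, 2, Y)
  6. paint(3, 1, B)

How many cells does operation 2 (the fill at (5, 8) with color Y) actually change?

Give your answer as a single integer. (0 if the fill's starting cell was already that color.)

Answer: 2

Derivation:
After op 1 fill(2,3,R) [44 cells changed]:
RRRRRRRRR
RRRRRRRRR
RRRRRRRRR
RRRRRRRRR
RRRGGGGRR
RRRGGGGWW
After op 2 fill(5,8,Y) [2 cells changed]:
RRRRRRRRR
RRRRRRRRR
RRRRRRRRR
RRRRRRRRR
RRRGGGGRR
RRRGGGGYY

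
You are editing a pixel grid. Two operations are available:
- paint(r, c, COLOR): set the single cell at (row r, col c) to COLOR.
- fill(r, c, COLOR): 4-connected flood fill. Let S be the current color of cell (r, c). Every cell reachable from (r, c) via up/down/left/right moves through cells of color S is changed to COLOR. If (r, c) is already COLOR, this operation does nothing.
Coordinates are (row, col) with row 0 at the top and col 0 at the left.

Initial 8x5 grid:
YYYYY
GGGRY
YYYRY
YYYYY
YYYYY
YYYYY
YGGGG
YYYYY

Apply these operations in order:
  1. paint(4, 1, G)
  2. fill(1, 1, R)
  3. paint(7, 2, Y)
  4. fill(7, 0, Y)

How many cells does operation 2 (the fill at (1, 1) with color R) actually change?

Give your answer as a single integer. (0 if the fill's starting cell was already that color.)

Answer: 3

Derivation:
After op 1 paint(4,1,G):
YYYYY
GGGRY
YYYRY
YYYYY
YGYYY
YYYYY
YGGGG
YYYYY
After op 2 fill(1,1,R) [3 cells changed]:
YYYYY
RRRRY
YYYRY
YYYYY
YGYYY
YYYYY
YGGGG
YYYYY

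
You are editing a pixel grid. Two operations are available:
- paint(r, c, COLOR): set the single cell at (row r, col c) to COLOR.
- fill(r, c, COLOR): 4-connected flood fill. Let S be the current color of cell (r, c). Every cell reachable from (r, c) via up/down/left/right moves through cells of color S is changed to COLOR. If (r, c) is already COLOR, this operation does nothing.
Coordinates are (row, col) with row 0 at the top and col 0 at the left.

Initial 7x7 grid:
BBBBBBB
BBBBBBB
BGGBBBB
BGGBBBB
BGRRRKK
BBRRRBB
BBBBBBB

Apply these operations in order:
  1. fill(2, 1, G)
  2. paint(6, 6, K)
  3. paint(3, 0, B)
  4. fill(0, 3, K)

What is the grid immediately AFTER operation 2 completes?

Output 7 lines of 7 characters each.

After op 1 fill(2,1,G) [0 cells changed]:
BBBBBBB
BBBBBBB
BGGBBBB
BGGBBBB
BGRRRKK
BBRRRBB
BBBBBBB
After op 2 paint(6,6,K):
BBBBBBB
BBBBBBB
BGGBBBB
BGGBBBB
BGRRRKK
BBRRRBB
BBBBBBK

Answer: BBBBBBB
BBBBBBB
BGGBBBB
BGGBBBB
BGRRRKK
BBRRRBB
BBBBBBK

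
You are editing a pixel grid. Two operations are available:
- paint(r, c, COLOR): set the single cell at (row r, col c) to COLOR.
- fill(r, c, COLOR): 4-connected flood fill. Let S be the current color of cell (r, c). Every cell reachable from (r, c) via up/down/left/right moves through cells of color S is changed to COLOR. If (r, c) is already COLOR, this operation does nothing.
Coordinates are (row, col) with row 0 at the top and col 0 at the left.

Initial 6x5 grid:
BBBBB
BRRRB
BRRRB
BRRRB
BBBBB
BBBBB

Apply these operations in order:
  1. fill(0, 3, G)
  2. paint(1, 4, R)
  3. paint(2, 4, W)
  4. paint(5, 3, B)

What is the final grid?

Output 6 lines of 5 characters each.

After op 1 fill(0,3,G) [21 cells changed]:
GGGGG
GRRRG
GRRRG
GRRRG
GGGGG
GGGGG
After op 2 paint(1,4,R):
GGGGG
GRRRR
GRRRG
GRRRG
GGGGG
GGGGG
After op 3 paint(2,4,W):
GGGGG
GRRRR
GRRRW
GRRRG
GGGGG
GGGGG
After op 4 paint(5,3,B):
GGGGG
GRRRR
GRRRW
GRRRG
GGGGG
GGGBG

Answer: GGGGG
GRRRR
GRRRW
GRRRG
GGGGG
GGGBG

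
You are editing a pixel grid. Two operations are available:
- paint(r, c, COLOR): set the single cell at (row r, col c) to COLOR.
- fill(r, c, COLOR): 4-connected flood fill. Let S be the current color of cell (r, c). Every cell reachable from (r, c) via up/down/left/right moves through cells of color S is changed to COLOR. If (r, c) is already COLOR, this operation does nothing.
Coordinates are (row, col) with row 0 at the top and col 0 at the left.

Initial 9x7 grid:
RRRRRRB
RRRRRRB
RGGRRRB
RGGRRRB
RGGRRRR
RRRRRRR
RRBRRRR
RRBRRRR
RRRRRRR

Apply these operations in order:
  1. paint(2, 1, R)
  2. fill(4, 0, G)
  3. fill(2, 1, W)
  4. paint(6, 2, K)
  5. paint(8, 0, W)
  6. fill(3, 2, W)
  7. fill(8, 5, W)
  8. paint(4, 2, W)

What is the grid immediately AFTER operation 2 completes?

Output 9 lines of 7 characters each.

After op 1 paint(2,1,R):
RRRRRRB
RRRRRRB
RRGRRRB
RGGRRRB
RGGRRRR
RRRRRRR
RRBRRRR
RRBRRRR
RRRRRRR
After op 2 fill(4,0,G) [52 cells changed]:
GGGGGGB
GGGGGGB
GGGGGGB
GGGGGGB
GGGGGGG
GGGGGGG
GGBGGGG
GGBGGGG
GGGGGGG

Answer: GGGGGGB
GGGGGGB
GGGGGGB
GGGGGGB
GGGGGGG
GGGGGGG
GGBGGGG
GGBGGGG
GGGGGGG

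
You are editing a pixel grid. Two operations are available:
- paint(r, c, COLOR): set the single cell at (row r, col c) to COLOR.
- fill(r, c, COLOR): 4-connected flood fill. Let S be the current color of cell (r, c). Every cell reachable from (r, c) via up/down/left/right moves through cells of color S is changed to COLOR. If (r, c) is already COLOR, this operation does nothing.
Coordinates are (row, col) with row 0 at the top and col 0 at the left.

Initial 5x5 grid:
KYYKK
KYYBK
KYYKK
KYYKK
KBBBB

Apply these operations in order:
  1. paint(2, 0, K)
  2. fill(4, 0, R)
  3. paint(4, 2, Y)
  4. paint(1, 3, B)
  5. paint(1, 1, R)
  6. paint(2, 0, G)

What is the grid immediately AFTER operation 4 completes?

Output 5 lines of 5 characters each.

After op 1 paint(2,0,K):
KYYKK
KYYBK
KYYKK
KYYKK
KBBBB
After op 2 fill(4,0,R) [5 cells changed]:
RYYKK
RYYBK
RYYKK
RYYKK
RBBBB
After op 3 paint(4,2,Y):
RYYKK
RYYBK
RYYKK
RYYKK
RBYBB
After op 4 paint(1,3,B):
RYYKK
RYYBK
RYYKK
RYYKK
RBYBB

Answer: RYYKK
RYYBK
RYYKK
RYYKK
RBYBB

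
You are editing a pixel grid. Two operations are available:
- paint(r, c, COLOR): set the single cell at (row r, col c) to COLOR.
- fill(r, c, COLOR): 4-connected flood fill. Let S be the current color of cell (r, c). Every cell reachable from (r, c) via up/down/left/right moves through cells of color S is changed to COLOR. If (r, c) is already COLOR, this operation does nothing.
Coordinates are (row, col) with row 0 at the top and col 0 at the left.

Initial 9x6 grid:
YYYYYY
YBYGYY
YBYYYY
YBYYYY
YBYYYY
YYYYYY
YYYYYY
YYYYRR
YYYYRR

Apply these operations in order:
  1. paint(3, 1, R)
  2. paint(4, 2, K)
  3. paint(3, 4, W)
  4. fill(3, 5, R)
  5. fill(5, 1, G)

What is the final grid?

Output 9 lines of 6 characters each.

After op 1 paint(3,1,R):
YYYYYY
YBYGYY
YBYYYY
YRYYYY
YBYYYY
YYYYYY
YYYYYY
YYYYRR
YYYYRR
After op 2 paint(4,2,K):
YYYYYY
YBYGYY
YBYYYY
YRYYYY
YBKYYY
YYYYYY
YYYYYY
YYYYRR
YYYYRR
After op 3 paint(3,4,W):
YYYYYY
YBYGYY
YBYYYY
YRYYWY
YBKYYY
YYYYYY
YYYYYY
YYYYRR
YYYYRR
After op 4 fill(3,5,R) [43 cells changed]:
RRRRRR
RBRGRR
RBRRRR
RRRRWR
RBKRRR
RRRRRR
RRRRRR
RRRRRR
RRRRRR
After op 5 fill(5,1,G) [48 cells changed]:
GGGGGG
GBGGGG
GBGGGG
GGGGWG
GBKGGG
GGGGGG
GGGGGG
GGGGGG
GGGGGG

Answer: GGGGGG
GBGGGG
GBGGGG
GGGGWG
GBKGGG
GGGGGG
GGGGGG
GGGGGG
GGGGGG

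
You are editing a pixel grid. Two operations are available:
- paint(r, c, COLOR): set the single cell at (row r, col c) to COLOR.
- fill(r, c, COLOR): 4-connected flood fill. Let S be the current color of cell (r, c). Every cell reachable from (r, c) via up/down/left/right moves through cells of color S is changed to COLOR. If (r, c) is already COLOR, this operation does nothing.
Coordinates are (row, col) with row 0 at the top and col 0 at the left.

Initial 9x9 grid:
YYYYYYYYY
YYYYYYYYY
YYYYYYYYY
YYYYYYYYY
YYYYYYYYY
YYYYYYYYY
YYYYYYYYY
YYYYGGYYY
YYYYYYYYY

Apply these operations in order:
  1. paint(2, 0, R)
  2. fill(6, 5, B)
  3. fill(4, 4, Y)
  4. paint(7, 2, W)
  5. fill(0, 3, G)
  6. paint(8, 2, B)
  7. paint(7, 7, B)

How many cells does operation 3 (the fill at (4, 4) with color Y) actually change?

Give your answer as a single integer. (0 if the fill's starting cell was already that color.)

After op 1 paint(2,0,R):
YYYYYYYYY
YYYYYYYYY
RYYYYYYYY
YYYYYYYYY
YYYYYYYYY
YYYYYYYYY
YYYYYYYYY
YYYYGGYYY
YYYYYYYYY
After op 2 fill(6,5,B) [78 cells changed]:
BBBBBBBBB
BBBBBBBBB
RBBBBBBBB
BBBBBBBBB
BBBBBBBBB
BBBBBBBBB
BBBBBBBBB
BBBBGGBBB
BBBBBBBBB
After op 3 fill(4,4,Y) [78 cells changed]:
YYYYYYYYY
YYYYYYYYY
RYYYYYYYY
YYYYYYYYY
YYYYYYYYY
YYYYYYYYY
YYYYYYYYY
YYYYGGYYY
YYYYYYYYY

Answer: 78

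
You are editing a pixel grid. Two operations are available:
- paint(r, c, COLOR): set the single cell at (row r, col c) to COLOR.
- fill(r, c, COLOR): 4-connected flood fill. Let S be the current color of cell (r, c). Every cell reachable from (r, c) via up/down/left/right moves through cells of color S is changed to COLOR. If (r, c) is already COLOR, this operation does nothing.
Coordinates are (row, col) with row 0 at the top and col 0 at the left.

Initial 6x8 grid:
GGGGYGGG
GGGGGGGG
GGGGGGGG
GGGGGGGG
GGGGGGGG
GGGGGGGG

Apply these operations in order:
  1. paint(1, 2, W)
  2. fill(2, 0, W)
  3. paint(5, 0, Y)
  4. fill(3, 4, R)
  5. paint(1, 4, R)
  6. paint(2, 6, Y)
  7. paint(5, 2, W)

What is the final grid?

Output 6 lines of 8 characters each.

Answer: RRRRYRRR
RRRRRRRR
RRRRRRYR
RRRRRRRR
RRRRRRRR
YRWRRRRR

Derivation:
After op 1 paint(1,2,W):
GGGGYGGG
GGWGGGGG
GGGGGGGG
GGGGGGGG
GGGGGGGG
GGGGGGGG
After op 2 fill(2,0,W) [46 cells changed]:
WWWWYWWW
WWWWWWWW
WWWWWWWW
WWWWWWWW
WWWWWWWW
WWWWWWWW
After op 3 paint(5,0,Y):
WWWWYWWW
WWWWWWWW
WWWWWWWW
WWWWWWWW
WWWWWWWW
YWWWWWWW
After op 4 fill(3,4,R) [46 cells changed]:
RRRRYRRR
RRRRRRRR
RRRRRRRR
RRRRRRRR
RRRRRRRR
YRRRRRRR
After op 5 paint(1,4,R):
RRRRYRRR
RRRRRRRR
RRRRRRRR
RRRRRRRR
RRRRRRRR
YRRRRRRR
After op 6 paint(2,6,Y):
RRRRYRRR
RRRRRRRR
RRRRRRYR
RRRRRRRR
RRRRRRRR
YRRRRRRR
After op 7 paint(5,2,W):
RRRRYRRR
RRRRRRRR
RRRRRRYR
RRRRRRRR
RRRRRRRR
YRWRRRRR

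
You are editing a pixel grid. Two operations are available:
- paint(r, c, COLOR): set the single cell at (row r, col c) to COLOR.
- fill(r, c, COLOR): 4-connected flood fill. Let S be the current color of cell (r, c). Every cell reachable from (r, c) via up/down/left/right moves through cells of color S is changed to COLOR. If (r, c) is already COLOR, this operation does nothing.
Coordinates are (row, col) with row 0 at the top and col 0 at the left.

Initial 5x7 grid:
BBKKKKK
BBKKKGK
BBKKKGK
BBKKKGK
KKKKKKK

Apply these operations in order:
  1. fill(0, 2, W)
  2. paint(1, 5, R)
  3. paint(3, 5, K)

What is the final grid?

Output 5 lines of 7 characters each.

After op 1 fill(0,2,W) [24 cells changed]:
BBWWWWW
BBWWWGW
BBWWWGW
BBWWWGW
WWWWWWW
After op 2 paint(1,5,R):
BBWWWWW
BBWWWRW
BBWWWGW
BBWWWGW
WWWWWWW
After op 3 paint(3,5,K):
BBWWWWW
BBWWWRW
BBWWWGW
BBWWWKW
WWWWWWW

Answer: BBWWWWW
BBWWWRW
BBWWWGW
BBWWWKW
WWWWWWW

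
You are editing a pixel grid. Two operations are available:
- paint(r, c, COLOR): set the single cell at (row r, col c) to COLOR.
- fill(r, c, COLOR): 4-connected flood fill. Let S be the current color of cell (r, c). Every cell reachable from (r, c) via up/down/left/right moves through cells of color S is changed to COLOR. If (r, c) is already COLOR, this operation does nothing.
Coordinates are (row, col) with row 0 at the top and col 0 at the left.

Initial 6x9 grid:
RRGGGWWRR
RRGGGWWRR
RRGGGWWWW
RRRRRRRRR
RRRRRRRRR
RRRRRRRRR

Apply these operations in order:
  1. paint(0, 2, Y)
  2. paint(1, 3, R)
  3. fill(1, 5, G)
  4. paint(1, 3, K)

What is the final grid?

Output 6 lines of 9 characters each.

After op 1 paint(0,2,Y):
RRYGGWWRR
RRGGGWWRR
RRGGGWWWW
RRRRRRRRR
RRRRRRRRR
RRRRRRRRR
After op 2 paint(1,3,R):
RRYGGWWRR
RRGRGWWRR
RRGGGWWWW
RRRRRRRRR
RRRRRRRRR
RRRRRRRRR
After op 3 fill(1,5,G) [8 cells changed]:
RRYGGGGRR
RRGRGGGRR
RRGGGGGGG
RRRRRRRRR
RRRRRRRRR
RRRRRRRRR
After op 4 paint(1,3,K):
RRYGGGGRR
RRGKGGGRR
RRGGGGGGG
RRRRRRRRR
RRRRRRRRR
RRRRRRRRR

Answer: RRYGGGGRR
RRGKGGGRR
RRGGGGGGG
RRRRRRRRR
RRRRRRRRR
RRRRRRRRR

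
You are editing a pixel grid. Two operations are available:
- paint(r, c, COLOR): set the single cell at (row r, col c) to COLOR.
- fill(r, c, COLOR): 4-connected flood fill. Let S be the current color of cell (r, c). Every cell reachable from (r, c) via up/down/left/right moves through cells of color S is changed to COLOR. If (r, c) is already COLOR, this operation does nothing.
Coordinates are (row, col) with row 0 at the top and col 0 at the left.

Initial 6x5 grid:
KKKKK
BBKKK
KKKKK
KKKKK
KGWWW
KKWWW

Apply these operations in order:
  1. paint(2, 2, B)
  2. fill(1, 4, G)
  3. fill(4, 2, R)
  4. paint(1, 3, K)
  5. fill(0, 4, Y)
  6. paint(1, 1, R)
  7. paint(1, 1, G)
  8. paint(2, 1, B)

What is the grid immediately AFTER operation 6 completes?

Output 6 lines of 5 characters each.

Answer: YYYYY
BRYKY
YYBYY
YYYYY
YYRRR
YYRRR

Derivation:
After op 1 paint(2,2,B):
KKKKK
BBKKK
KKBKK
KKKKK
KGWWW
KKWWW
After op 2 fill(1,4,G) [20 cells changed]:
GGGGG
BBGGG
GGBGG
GGGGG
GGWWW
GGWWW
After op 3 fill(4,2,R) [6 cells changed]:
GGGGG
BBGGG
GGBGG
GGGGG
GGRRR
GGRRR
After op 4 paint(1,3,K):
GGGGG
BBGKG
GGBGG
GGGGG
GGRRR
GGRRR
After op 5 fill(0,4,Y) [20 cells changed]:
YYYYY
BBYKY
YYBYY
YYYYY
YYRRR
YYRRR
After op 6 paint(1,1,R):
YYYYY
BRYKY
YYBYY
YYYYY
YYRRR
YYRRR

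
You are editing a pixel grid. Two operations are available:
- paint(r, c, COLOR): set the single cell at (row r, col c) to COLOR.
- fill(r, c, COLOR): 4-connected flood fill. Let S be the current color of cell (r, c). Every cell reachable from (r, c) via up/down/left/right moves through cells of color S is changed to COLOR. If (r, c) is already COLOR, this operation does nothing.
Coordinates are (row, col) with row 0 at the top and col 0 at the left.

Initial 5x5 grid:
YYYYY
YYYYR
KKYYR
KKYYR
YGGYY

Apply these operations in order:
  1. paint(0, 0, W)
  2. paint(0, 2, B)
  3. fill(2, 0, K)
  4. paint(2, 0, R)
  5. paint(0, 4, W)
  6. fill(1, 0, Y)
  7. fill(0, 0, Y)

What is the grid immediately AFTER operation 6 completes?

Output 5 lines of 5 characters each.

Answer: WYBYW
YYYYR
RKYYR
KKYYR
YGGYY

Derivation:
After op 1 paint(0,0,W):
WYYYY
YYYYR
KKYYR
KKYYR
YGGYY
After op 2 paint(0,2,B):
WYBYY
YYYYR
KKYYR
KKYYR
YGGYY
After op 3 fill(2,0,K) [0 cells changed]:
WYBYY
YYYYR
KKYYR
KKYYR
YGGYY
After op 4 paint(2,0,R):
WYBYY
YYYYR
RKYYR
KKYYR
YGGYY
After op 5 paint(0,4,W):
WYBYW
YYYYR
RKYYR
KKYYR
YGGYY
After op 6 fill(1,0,Y) [0 cells changed]:
WYBYW
YYYYR
RKYYR
KKYYR
YGGYY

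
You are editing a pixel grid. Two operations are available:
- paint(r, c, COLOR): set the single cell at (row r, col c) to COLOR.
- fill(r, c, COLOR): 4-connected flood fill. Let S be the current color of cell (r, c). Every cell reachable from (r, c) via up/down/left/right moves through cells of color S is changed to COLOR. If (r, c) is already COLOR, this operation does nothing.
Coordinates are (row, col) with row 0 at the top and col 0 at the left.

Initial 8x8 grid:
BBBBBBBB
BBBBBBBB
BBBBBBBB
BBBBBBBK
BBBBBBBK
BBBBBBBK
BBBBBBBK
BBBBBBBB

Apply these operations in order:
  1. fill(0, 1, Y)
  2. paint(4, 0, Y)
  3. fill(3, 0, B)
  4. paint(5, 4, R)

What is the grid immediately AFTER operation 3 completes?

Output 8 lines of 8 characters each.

After op 1 fill(0,1,Y) [60 cells changed]:
YYYYYYYY
YYYYYYYY
YYYYYYYY
YYYYYYYK
YYYYYYYK
YYYYYYYK
YYYYYYYK
YYYYYYYY
After op 2 paint(4,0,Y):
YYYYYYYY
YYYYYYYY
YYYYYYYY
YYYYYYYK
YYYYYYYK
YYYYYYYK
YYYYYYYK
YYYYYYYY
After op 3 fill(3,0,B) [60 cells changed]:
BBBBBBBB
BBBBBBBB
BBBBBBBB
BBBBBBBK
BBBBBBBK
BBBBBBBK
BBBBBBBK
BBBBBBBB

Answer: BBBBBBBB
BBBBBBBB
BBBBBBBB
BBBBBBBK
BBBBBBBK
BBBBBBBK
BBBBBBBK
BBBBBBBB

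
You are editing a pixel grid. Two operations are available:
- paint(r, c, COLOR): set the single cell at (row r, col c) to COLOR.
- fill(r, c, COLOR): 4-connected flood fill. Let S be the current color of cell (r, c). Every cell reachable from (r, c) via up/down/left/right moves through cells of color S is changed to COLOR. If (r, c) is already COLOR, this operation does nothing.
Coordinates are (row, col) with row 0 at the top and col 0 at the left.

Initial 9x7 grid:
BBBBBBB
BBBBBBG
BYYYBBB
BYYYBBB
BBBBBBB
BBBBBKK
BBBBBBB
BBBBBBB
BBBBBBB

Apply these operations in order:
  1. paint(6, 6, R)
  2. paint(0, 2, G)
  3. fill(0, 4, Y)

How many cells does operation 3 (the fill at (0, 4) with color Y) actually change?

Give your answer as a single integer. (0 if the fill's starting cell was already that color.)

After op 1 paint(6,6,R):
BBBBBBB
BBBBBBG
BYYYBBB
BYYYBBB
BBBBBBB
BBBBBKK
BBBBBBR
BBBBBBB
BBBBBBB
After op 2 paint(0,2,G):
BBGBBBB
BBBBBBG
BYYYBBB
BYYYBBB
BBBBBBB
BBBBBKK
BBBBBBR
BBBBBBB
BBBBBBB
After op 3 fill(0,4,Y) [52 cells changed]:
YYGYYYY
YYYYYYG
YYYYYYY
YYYYYYY
YYYYYYY
YYYYYKK
YYYYYYR
YYYYYYY
YYYYYYY

Answer: 52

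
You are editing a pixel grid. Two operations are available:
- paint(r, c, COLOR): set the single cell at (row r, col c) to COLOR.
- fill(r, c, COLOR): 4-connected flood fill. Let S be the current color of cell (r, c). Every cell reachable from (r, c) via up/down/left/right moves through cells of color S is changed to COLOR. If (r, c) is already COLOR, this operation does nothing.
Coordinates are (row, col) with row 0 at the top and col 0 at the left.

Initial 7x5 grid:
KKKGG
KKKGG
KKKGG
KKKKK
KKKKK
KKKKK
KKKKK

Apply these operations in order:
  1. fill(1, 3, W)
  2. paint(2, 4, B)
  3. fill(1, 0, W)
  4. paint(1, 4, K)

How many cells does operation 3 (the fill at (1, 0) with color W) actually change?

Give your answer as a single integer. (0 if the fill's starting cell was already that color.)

Answer: 29

Derivation:
After op 1 fill(1,3,W) [6 cells changed]:
KKKWW
KKKWW
KKKWW
KKKKK
KKKKK
KKKKK
KKKKK
After op 2 paint(2,4,B):
KKKWW
KKKWW
KKKWB
KKKKK
KKKKK
KKKKK
KKKKK
After op 3 fill(1,0,W) [29 cells changed]:
WWWWW
WWWWW
WWWWB
WWWWW
WWWWW
WWWWW
WWWWW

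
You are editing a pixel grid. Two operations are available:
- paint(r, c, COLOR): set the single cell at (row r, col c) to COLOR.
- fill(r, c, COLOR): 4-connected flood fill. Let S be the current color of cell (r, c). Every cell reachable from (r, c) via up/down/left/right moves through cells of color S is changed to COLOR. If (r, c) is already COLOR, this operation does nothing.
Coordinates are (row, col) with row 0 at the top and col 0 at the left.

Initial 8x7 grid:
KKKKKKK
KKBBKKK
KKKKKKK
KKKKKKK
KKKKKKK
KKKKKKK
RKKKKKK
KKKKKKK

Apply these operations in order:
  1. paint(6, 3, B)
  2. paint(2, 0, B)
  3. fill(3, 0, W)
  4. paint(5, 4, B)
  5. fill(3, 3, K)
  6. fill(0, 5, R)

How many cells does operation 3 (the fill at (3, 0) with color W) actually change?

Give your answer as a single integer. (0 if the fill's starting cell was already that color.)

After op 1 paint(6,3,B):
KKKKKKK
KKBBKKK
KKKKKKK
KKKKKKK
KKKKKKK
KKKKKKK
RKKBKKK
KKKKKKK
After op 2 paint(2,0,B):
KKKKKKK
KKBBKKK
BKKKKKK
KKKKKKK
KKKKKKK
KKKKKKK
RKKBKKK
KKKKKKK
After op 3 fill(3,0,W) [51 cells changed]:
WWWWWWW
WWBBWWW
BWWWWWW
WWWWWWW
WWWWWWW
WWWWWWW
RWWBWWW
WWWWWWW

Answer: 51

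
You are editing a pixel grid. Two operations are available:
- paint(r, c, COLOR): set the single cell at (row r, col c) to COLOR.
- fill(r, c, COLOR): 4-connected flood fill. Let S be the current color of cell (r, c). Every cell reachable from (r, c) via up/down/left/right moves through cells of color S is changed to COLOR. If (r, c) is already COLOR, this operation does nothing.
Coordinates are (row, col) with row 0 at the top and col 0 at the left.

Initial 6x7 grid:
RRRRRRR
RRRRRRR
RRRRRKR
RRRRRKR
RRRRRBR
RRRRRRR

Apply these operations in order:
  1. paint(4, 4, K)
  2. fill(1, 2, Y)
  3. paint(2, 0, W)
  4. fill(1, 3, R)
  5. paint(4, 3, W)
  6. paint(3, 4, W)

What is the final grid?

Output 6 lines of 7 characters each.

After op 1 paint(4,4,K):
RRRRRRR
RRRRRRR
RRRRRKR
RRRRRKR
RRRRKBR
RRRRRRR
After op 2 fill(1,2,Y) [38 cells changed]:
YYYYYYY
YYYYYYY
YYYYYKY
YYYYYKY
YYYYKBY
YYYYYYY
After op 3 paint(2,0,W):
YYYYYYY
YYYYYYY
WYYYYKY
YYYYYKY
YYYYKBY
YYYYYYY
After op 4 fill(1,3,R) [37 cells changed]:
RRRRRRR
RRRRRRR
WRRRRKR
RRRRRKR
RRRRKBR
RRRRRRR
After op 5 paint(4,3,W):
RRRRRRR
RRRRRRR
WRRRRKR
RRRRRKR
RRRWKBR
RRRRRRR
After op 6 paint(3,4,W):
RRRRRRR
RRRRRRR
WRRRRKR
RRRRWKR
RRRWKBR
RRRRRRR

Answer: RRRRRRR
RRRRRRR
WRRRRKR
RRRRWKR
RRRWKBR
RRRRRRR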